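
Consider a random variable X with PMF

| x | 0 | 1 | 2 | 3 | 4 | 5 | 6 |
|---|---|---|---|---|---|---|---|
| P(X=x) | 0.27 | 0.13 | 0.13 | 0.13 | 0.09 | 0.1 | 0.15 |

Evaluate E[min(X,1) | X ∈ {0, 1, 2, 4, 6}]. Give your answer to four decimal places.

0.6494

P(X ∈ {0, 1, 2, 4, 6}) = 0.27 + 0.13 + 0.13 + 0.09 + 0.15 = 0.77.
E[min(X,1) | X ∈ {0, 1, 2, 4, 6}] = [0·0.27 + 1·0.13 + 1·0.13 + 1·0.09 + 1·0.15] / 0.77
 = 0.5 / 0.77
 = 50/77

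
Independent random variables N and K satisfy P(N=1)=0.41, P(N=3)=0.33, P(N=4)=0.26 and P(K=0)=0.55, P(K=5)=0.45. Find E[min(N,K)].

1.098

E[min(N,K)] = Σ_n Σ_k min(n,k) · P(N=n)P(K=k)
 = 0·0.2255 + 1·0.1845 + 0·0.1815 + 3·0.1485 + 0·0.143 + 4·0.117
 = 0 + 0.1845 + 0 + 0.4455 + 0 + 0.468
 = 1.098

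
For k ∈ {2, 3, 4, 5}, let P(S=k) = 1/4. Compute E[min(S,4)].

3.25

E[min(S,4)] = Σ min(s,4)·P(S=s)
 = 2·1/4 + 3·1/4 + 4·1/4 + 4·1/4
 = 1/2 + 3/4 + 1 + 1
 = 13/4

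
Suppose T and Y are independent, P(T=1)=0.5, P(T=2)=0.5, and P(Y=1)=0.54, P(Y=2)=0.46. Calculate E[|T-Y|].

E[|T-Y|] = Σ_t Σ_y |t-y| · P(T=t)P(Y=y)
 = 0·0.27 + 1·0.23 + 1·0.27 + 0·0.23
 = 0 + 0.23 + 0.27 + 0
 = 0.5

0.5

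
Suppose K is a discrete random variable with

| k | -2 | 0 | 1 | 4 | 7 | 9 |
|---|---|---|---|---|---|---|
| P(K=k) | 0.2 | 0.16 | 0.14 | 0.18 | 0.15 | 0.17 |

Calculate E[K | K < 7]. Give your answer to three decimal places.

P(K < 7) = 0.2 + 0.16 + 0.14 + 0.18 = 0.68.
E[K | K < 7] = [(-2)·0.2 + 0·0.16 + 1·0.14 + 4·0.18] / 0.68
 = 0.46 / 0.68
 = 23/34

0.676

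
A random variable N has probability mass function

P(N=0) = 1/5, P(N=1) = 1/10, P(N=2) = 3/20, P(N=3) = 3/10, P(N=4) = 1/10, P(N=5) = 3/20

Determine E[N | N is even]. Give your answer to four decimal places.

P(N is even) = 1/5 + 3/20 + 1/10 = 9/20.
E[N | N is even] = [0·1/5 + 2·3/20 + 4·1/10] / (9/20)
 = 7/10 / (9/20)
 = 14/9

1.5556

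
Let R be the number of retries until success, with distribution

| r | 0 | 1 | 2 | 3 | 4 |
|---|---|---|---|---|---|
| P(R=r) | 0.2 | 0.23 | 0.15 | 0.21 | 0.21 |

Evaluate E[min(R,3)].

E[min(R,3)] = Σ min(r,3)·P(R=r)
 = 0·0.2 + 1·0.23 + 2·0.15 + 3·0.21 + 3·0.21
 = 0 + 0.23 + 0.3 + 0.63 + 0.63
 = 1.79

1.79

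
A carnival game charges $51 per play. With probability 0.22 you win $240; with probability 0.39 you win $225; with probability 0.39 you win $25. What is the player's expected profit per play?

99.3

E[payout] = 240·0.22 + 225·0.39 + 25·0.39
 = 52.8 + 87.75 + 9.75
 = 150.3
Net = 150.3 - 51 = 99.3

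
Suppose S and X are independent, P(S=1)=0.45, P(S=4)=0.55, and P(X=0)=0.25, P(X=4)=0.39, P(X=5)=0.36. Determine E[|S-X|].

E[|S-X|] = Σ_s Σ_x |s-x| · P(S=s)P(X=x)
 = 1·0.1125 + 3·0.1755 + 4·0.162 + 4·0.1375 + 0·0.2145 + 1·0.198
 = 0.1125 + 0.5265 + 0.648 + 0.55 + 0 + 0.198
 = 2.035

2.035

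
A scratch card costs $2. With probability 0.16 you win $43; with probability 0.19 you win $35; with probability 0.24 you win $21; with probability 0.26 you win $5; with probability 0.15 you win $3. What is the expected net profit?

18.32

E[payout] = 43·0.16 + 35·0.19 + 21·0.24 + 5·0.26 + 3·0.15
 = 6.88 + 6.65 + 5.04 + 1.3 + 0.45
 = 20.32
Net = 20.32 - 2 = 18.32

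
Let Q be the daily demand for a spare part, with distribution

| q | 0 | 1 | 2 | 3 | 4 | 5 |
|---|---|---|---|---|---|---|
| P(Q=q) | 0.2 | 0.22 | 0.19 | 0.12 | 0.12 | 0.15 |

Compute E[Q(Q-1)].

5.54

E[Q(Q-1)] = Σ q(q-1)·P(Q=q)
 = 0·0.2 + 0·0.22 + 2·0.19 + 6·0.12 + 12·0.12 + 20·0.15
 = 0 + 0 + 0.38 + 0.72 + 1.44 + 3
 = 5.54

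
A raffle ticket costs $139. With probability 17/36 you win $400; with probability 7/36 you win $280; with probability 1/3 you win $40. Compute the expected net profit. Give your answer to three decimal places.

117.667

E[payout] = 400·17/36 + 280·7/36 + 40·1/3
 = 1700/9 + 490/9 + 40/3
 = 770/3
Net = 770/3 - 139 = 353/3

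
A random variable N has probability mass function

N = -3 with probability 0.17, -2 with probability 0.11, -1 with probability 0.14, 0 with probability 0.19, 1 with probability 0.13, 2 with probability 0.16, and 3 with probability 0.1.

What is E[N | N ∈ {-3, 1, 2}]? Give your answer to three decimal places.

P(N ∈ {-3, 1, 2}) = 0.17 + 0.13 + 0.16 = 0.46.
E[N | N ∈ {-3, 1, 2}] = [(-3)·0.17 + 1·0.13 + 2·0.16] / 0.46
 = -0.06 / 0.46
 = -3/23

-0.130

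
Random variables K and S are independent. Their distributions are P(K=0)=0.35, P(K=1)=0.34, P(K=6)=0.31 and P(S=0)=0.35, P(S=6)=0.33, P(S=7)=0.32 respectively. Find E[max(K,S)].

E[max(K,S)] = Σ_k Σ_s max(k,s) · P(K=k)P(S=s)
 = 0·0.1225 + 6·0.1155 + 7·0.112 + 1·0.119 + 6·0.1122 + 7·0.1088 + 6·0.1085 + 6·0.1023 + 7·0.0992
 = 0 + 0.693 + 0.784 + 0.119 + 0.6732 + 0.7616 + 0.651 + 0.6138 + 0.6944
 = 4.99

4.99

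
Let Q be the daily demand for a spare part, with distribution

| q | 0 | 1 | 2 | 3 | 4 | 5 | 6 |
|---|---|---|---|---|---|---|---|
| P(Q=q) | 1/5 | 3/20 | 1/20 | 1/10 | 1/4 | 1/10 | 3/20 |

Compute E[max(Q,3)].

E[max(Q,3)] = Σ max(q,3)·P(Q=q)
 = 3·1/5 + 3·3/20 + 3·1/20 + 3·1/10 + 4·1/4 + 5·1/10 + 6·3/20
 = 3/5 + 9/20 + 3/20 + 3/10 + 1 + 1/2 + 9/10
 = 39/10

3.9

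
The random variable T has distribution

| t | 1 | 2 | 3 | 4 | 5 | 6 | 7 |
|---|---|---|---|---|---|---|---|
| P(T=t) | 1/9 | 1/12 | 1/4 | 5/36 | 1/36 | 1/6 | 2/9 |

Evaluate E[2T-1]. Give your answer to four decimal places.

7.5556

E[2T-1] = Σ (2t-1)·P(T=t)
 = 1·1/9 + 3·1/12 + 5·1/4 + 7·5/36 + 9·1/36 + 11·1/6 + 13·2/9
 = 1/9 + 1/4 + 5/4 + 35/36 + 1/4 + 11/6 + 26/9
 = 68/9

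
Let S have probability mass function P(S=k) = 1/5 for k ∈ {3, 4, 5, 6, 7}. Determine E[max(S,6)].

E[max(S,6)] = Σ max(s,6)·P(S=s)
 = 6·1/5 + 6·1/5 + 6·1/5 + 6·1/5 + 7·1/5
 = 6/5 + 6/5 + 6/5 + 6/5 + 7/5
 = 31/5

6.2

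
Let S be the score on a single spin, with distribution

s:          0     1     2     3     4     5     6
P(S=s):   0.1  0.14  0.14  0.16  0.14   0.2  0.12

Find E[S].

3.18

E[S] = Σ s·P(S=s)
 = 0·0.1 + 1·0.14 + 2·0.14 + 3·0.16 + 4·0.14 + 5·0.2 + 6·0.12
 = 0 + 0.14 + 0.28 + 0.48 + 0.56 + 1 + 0.72
 = 3.18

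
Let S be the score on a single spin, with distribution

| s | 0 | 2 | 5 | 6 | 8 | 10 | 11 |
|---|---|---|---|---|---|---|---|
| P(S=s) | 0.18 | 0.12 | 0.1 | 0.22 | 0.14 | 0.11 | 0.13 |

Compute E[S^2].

E[S^2] = Σ s^2·P(S=s)
 = 0·0.18 + 4·0.12 + 25·0.1 + 36·0.22 + 64·0.14 + 100·0.11 + 121·0.13
 = 0 + 0.48 + 2.5 + 7.92 + 8.96 + 11 + 15.73
 = 46.59

46.59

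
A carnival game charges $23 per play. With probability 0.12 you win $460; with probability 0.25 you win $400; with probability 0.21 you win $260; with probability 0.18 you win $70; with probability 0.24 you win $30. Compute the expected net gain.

206.6

E[payout] = 460·0.12 + 400·0.25 + 260·0.21 + 70·0.18 + 30·0.24
 = 55.2 + 100 + 54.6 + 12.6 + 7.2
 = 229.6
Net = 229.6 - 23 = 206.6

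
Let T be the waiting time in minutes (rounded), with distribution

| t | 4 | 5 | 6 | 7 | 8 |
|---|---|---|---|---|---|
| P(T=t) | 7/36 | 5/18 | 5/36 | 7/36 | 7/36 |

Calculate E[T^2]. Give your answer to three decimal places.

E[T^2] = Σ t^2·P(T=t)
 = 16·7/36 + 25·5/18 + 36·5/36 + 49·7/36 + 64·7/36
 = 28/9 + 125/18 + 5 + 343/36 + 112/9
 = 1333/36

37.028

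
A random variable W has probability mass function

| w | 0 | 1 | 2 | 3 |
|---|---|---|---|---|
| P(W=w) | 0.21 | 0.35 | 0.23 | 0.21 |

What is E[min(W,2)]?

E[min(W,2)] = Σ min(w,2)·P(W=w)
 = 0·0.21 + 1·0.35 + 2·0.23 + 2·0.21
 = 0 + 0.35 + 0.46 + 0.42
 = 1.23

1.23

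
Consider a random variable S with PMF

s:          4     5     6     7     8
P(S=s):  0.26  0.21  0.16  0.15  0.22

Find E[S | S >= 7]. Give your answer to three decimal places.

7.595

P(S >= 7) = 0.15 + 0.22 = 0.37.
E[S | S >= 7] = [7·0.15 + 8·0.22] / 0.37
 = 2.81 / 0.37
 = 281/37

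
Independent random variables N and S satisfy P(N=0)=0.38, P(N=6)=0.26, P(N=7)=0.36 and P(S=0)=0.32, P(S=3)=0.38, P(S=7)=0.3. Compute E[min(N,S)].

E[min(N,S)] = Σ_n Σ_s min(n,s) · P(N=n)P(S=s)
 = 0·0.1216 + 0·0.1444 + 0·0.114 + 0·0.0832 + 3·0.0988 + 6·0.078 + 0·0.1152 + 3·0.1368 + 7·0.108
 = 0 + 0 + 0 + 0 + 0.2964 + 0.468 + 0 + 0.4104 + 0.756
 = 1.9308

1.9308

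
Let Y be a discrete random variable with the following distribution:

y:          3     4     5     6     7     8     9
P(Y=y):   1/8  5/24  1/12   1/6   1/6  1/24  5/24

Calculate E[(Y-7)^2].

5.25

E[(Y-7)^2] = Σ (y-7)^2·P(Y=y)
 = 16·1/8 + 9·5/24 + 4·1/12 + 1·1/6 + 0·1/6 + 1·1/24 + 4·5/24
 = 2 + 15/8 + 1/3 + 1/6 + 0 + 1/24 + 5/6
 = 21/4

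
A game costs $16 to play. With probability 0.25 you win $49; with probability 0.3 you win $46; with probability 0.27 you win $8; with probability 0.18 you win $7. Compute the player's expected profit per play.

13.47

E[payout] = 49·0.25 + 46·0.3 + 8·0.27 + 7·0.18
 = 12.25 + 13.8 + 2.16 + 1.26
 = 29.47
Net = 29.47 - 16 = 13.47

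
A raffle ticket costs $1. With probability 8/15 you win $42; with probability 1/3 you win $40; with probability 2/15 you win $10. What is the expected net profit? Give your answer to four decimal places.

E[payout] = 42·8/15 + 40·1/3 + 10·2/15
 = 112/5 + 40/3 + 4/3
 = 556/15
Net = 556/15 - 1 = 541/15

36.0667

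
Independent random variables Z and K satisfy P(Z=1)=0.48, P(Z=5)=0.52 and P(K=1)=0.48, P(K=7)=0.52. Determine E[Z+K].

E[Z+K] = Σ_z Σ_k (z+k) · P(Z=z)P(K=k)
 = 2·0.2304 + 8·0.2496 + 6·0.2496 + 12·0.2704
 = 0.4608 + 1.9968 + 1.4976 + 3.2448
 = 7.2

7.2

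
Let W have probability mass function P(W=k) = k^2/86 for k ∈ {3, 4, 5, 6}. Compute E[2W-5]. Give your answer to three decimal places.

E[2W-5] = Σ (2w-5)·P(W=w)
 = 1·9/86 + 3·8/43 + 5·25/86 + 7·18/43
 = 9/86 + 24/43 + 125/86 + 126/43
 = 217/43

5.047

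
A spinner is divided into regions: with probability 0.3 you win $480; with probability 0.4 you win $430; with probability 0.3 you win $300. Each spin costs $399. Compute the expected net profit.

7

E[payout] = 480·0.3 + 430·0.4 + 300·0.3
 = 144 + 172 + 90
 = 406
Net = 406 - 399 = 7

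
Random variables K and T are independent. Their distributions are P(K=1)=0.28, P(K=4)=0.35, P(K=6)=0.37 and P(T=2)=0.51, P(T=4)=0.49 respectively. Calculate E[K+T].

E[K+T] = Σ_k Σ_t (k+t) · P(K=k)P(T=t)
 = 3·0.1428 + 5·0.1372 + 6·0.1785 + 8·0.1715 + 8·0.1887 + 10·0.1813
 = 0.4284 + 0.686 + 1.071 + 1.372 + 1.5096 + 1.813
 = 6.88

6.88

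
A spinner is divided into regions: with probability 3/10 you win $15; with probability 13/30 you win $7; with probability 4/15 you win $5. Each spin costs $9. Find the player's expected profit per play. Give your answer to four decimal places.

-0.1333

E[payout] = 15·3/10 + 7·13/30 + 5·4/15
 = 9/2 + 91/30 + 4/3
 = 133/15
Net = 133/15 - 9 = -2/15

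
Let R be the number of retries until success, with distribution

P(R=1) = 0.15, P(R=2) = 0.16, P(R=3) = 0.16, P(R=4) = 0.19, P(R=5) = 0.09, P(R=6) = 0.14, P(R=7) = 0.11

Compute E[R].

E[R] = Σ r·P(R=r)
 = 1·0.15 + 2·0.16 + 3·0.16 + 4·0.19 + 5·0.09 + 6·0.14 + 7·0.11
 = 0.15 + 0.32 + 0.48 + 0.76 + 0.45 + 0.84 + 0.77
 = 3.77

3.77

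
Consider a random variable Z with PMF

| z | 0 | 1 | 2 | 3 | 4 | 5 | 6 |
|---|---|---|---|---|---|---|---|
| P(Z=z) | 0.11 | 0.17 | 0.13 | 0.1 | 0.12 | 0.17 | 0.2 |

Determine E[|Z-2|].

E[|Z-2|] = Σ |z-2|·P(Z=z)
 = 2·0.11 + 1·0.17 + 0·0.13 + 1·0.1 + 2·0.12 + 3·0.17 + 4·0.2
 = 0.22 + 0.17 + 0 + 0.1 + 0.24 + 0.51 + 0.8
 = 2.04

2.04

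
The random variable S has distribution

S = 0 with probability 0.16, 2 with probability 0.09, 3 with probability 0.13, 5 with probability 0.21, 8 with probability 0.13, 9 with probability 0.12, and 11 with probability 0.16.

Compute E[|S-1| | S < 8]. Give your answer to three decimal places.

2.288

P(S < 8) = 0.16 + 0.09 + 0.13 + 0.21 = 0.59.
E[|S-1| | S < 8] = [1·0.16 + 1·0.09 + 2·0.13 + 4·0.21] / 0.59
 = 1.35 / 0.59
 = 135/59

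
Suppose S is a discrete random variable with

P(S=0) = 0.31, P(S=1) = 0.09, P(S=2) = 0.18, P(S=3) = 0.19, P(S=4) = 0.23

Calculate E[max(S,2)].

2.65

E[max(S,2)] = Σ max(s,2)·P(S=s)
 = 2·0.31 + 2·0.09 + 2·0.18 + 3·0.19 + 4·0.23
 = 0.62 + 0.18 + 0.36 + 0.57 + 0.92
 = 2.65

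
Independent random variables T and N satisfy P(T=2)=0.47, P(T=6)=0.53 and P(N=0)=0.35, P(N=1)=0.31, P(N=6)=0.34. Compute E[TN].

9.682

E[TN] = Σ_t Σ_n tn · P(T=t)P(N=n)
 = 0·0.1645 + 2·0.1457 + 12·0.1598 + 0·0.1855 + 6·0.1643 + 36·0.1802
 = 0 + 0.2914 + 1.9176 + 0 + 0.9858 + 6.4872
 = 9.682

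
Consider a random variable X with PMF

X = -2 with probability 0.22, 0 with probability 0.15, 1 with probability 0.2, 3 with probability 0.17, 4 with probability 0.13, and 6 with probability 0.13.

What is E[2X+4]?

E[2X+4] = Σ (2x+4)·P(X=x)
 = 0·0.22 + 4·0.15 + 6·0.2 + 10·0.17 + 12·0.13 + 16·0.13
 = 0 + 0.6 + 1.2 + 1.7 + 1.56 + 2.08
 = 7.14

7.14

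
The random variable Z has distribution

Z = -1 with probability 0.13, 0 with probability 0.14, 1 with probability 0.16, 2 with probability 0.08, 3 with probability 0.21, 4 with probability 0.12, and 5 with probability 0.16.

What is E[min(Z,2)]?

E[min(Z,2)] = Σ min(z,2)·P(Z=z)
 = (-1)·0.13 + 0·0.14 + 1·0.16 + 2·0.08 + 2·0.21 + 2·0.12 + 2·0.16
 = (-0.13) + 0 + 0.16 + 0.16 + 0.42 + 0.24 + 0.32
 = 1.17

1.17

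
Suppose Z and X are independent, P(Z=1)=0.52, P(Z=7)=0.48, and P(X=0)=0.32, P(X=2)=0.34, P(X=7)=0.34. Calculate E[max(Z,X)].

E[max(Z,X)] = Σ_z Σ_x max(z,x) · P(Z=z)P(X=x)
 = 1·0.1664 + 2·0.1768 + 7·0.1768 + 7·0.1536 + 7·0.1632 + 7·0.1632
 = 0.1664 + 0.3536 + 1.2376 + 1.0752 + 1.1424 + 1.1424
 = 5.1176

5.1176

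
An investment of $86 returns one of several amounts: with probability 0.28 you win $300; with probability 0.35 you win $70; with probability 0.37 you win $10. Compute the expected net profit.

26.2

E[payout] = 300·0.28 + 70·0.35 + 10·0.37
 = 84 + 24.5 + 3.7
 = 112.2
Net = 112.2 - 86 = 26.2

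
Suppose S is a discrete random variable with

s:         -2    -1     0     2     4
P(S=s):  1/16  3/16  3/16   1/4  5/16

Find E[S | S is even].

2

P(S is even) = 1/16 + 3/16 + 1/4 + 5/16 = 13/16.
E[S | S is even] = [(-2)·1/16 + 0·3/16 + 2·1/4 + 4·5/16] / (13/16)
 = 13/8 / (13/16)
 = 2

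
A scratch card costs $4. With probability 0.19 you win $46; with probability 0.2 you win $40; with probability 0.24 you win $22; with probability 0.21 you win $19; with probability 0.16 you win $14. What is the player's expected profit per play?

24.25

E[payout] = 46·0.19 + 40·0.2 + 22·0.24 + 19·0.21 + 14·0.16
 = 8.74 + 8 + 5.28 + 3.99 + 2.24
 = 28.25
Net = 28.25 - 4 = 24.25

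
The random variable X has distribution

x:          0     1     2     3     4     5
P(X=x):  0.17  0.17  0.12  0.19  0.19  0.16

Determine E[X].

E[X] = Σ x·P(X=x)
 = 0·0.17 + 1·0.17 + 2·0.12 + 3·0.19 + 4·0.19 + 5·0.16
 = 0 + 0.17 + 0.24 + 0.57 + 0.76 + 0.8
 = 2.54

2.54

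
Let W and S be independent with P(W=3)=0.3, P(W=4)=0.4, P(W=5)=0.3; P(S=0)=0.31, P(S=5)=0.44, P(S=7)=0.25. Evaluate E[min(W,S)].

2.76

E[min(W,S)] = Σ_w Σ_s min(w,s) · P(W=w)P(S=s)
 = 0·0.093 + 3·0.132 + 3·0.075 + 0·0.124 + 4·0.176 + 4·0.1 + 0·0.093 + 5·0.132 + 5·0.075
 = 0 + 0.396 + 0.225 + 0 + 0.704 + 0.4 + 0 + 0.66 + 0.375
 = 2.76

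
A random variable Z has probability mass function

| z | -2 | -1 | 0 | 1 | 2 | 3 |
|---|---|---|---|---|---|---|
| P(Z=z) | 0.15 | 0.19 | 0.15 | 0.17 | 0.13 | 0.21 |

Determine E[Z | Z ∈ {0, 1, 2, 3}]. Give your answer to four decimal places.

1.6061

P(Z ∈ {0, 1, 2, 3}) = 0.15 + 0.17 + 0.13 + 0.21 = 0.66.
E[Z | Z ∈ {0, 1, 2, 3}] = [0·0.15 + 1·0.17 + 2·0.13 + 3·0.21] / 0.66
 = 1.06 / 0.66
 = 53/33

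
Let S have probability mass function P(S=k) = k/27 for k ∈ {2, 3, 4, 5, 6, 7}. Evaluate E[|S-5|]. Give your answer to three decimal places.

E[|S-5|] = Σ |s-5|·P(S=s)
 = 3·2/27 + 2·1/9 + 1·4/27 + 0·5/27 + 1·2/9 + 2·7/27
 = 2/9 + 2/9 + 4/27 + 0 + 2/9 + 14/27
 = 4/3

1.333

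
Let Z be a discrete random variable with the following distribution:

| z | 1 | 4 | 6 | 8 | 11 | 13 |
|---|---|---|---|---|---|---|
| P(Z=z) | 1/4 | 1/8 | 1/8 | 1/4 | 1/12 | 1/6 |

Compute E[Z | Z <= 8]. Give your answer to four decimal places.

P(Z <= 8) = 1/4 + 1/8 + 1/8 + 1/4 = 3/4.
E[Z | Z <= 8] = [1·1/4 + 4·1/8 + 6·1/8 + 8·1/4] / (3/4)
 = 7/2 / (3/4)
 = 14/3

4.6667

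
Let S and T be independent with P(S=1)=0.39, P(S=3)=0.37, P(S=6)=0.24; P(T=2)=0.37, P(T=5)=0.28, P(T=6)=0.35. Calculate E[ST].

E[ST] = Σ_s Σ_t st · P(S=s)P(T=t)
 = 2·0.1443 + 5·0.1092 + 6·0.1365 + 6·0.1369 + 15·0.1036 + 18·0.1295 + 12·0.0888 + 30·0.0672 + 36·0.084
 = 0.2886 + 0.546 + 0.819 + 0.8214 + 1.554 + 2.331 + 1.0656 + 2.016 + 3.024
 = 12.4656

12.4656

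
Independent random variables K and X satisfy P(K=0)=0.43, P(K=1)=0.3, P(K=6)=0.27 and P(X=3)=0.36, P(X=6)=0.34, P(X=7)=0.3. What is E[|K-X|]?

3.8832

E[|K-X|] = Σ_k Σ_x |k-x| · P(K=k)P(X=x)
 = 3·0.1548 + 6·0.1462 + 7·0.129 + 2·0.108 + 5·0.102 + 6·0.09 + 3·0.0972 + 0·0.0918 + 1·0.081
 = 0.4644 + 0.8772 + 0.903 + 0.216 + 0.51 + 0.54 + 0.2916 + 0 + 0.081
 = 3.8832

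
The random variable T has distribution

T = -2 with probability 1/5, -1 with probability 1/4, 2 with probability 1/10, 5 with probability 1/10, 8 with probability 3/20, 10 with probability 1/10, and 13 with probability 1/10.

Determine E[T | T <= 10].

P(T <= 10) = 1/5 + 1/4 + 1/10 + 1/10 + 3/20 + 1/10 = 9/10.
E[T | T <= 10] = [(-2)·1/5 + (-1)·1/4 + 2·1/10 + 5·1/10 + 8·3/20 + 10·1/10] / (9/10)
 = 9/4 / (9/10)
 = 5/2

2.5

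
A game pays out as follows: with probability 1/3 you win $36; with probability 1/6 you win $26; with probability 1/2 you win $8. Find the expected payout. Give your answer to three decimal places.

E[payout] = 36·1/3 + 26·1/6 + 8·1/2
 = 12 + 13/3 + 4
 = 61/3

20.333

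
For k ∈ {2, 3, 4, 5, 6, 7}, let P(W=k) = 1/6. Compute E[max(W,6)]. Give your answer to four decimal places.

E[max(W,6)] = Σ max(w,6)·P(W=w)
 = 6·1/6 + 6·1/6 + 6·1/6 + 6·1/6 + 6·1/6 + 7·1/6
 = 1 + 1 + 1 + 1 + 1 + 7/6
 = 37/6

6.1667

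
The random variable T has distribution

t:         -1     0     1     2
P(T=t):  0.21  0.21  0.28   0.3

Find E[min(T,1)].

E[min(T,1)] = Σ min(t,1)·P(T=t)
 = (-1)·0.21 + 0·0.21 + 1·0.28 + 1·0.3
 = (-0.21) + 0 + 0.28 + 0.3
 = 0.37

0.37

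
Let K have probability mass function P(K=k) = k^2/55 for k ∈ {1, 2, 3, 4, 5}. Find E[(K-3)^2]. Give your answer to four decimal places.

E[(K-3)^2] = Σ (k-3)^2·P(K=k)
 = 4·1/55 + 1·4/55 + 0·9/55 + 1·16/55 + 4·5/11
 = 4/55 + 4/55 + 0 + 16/55 + 20/11
 = 124/55

2.2545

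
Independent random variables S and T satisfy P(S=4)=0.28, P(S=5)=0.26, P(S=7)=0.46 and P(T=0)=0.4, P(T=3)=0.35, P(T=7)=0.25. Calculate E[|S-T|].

3.52

E[|S-T|] = Σ_s Σ_t |s-t| · P(S=s)P(T=t)
 = 4·0.112 + 1·0.098 + 3·0.07 + 5·0.104 + 2·0.091 + 2·0.065 + 7·0.184 + 4·0.161 + 0·0.115
 = 0.448 + 0.098 + 0.21 + 0.52 + 0.182 + 0.13 + 1.288 + 0.644 + 0
 = 3.52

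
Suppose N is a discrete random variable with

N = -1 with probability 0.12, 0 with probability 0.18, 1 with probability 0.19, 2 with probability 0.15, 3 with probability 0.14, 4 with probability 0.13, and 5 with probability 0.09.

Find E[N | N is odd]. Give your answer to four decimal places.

P(N is odd) = 0.12 + 0.19 + 0.14 + 0.09 = 0.54.
E[N | N is odd] = [(-1)·0.12 + 1·0.19 + 3·0.14 + 5·0.09] / 0.54
 = 0.94 / 0.54
 = 47/27

1.7407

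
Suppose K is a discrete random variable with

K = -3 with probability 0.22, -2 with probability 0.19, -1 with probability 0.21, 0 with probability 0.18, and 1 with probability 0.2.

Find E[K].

-1.05

E[K] = Σ k·P(K=k)
 = (-3)·0.22 + (-2)·0.19 + (-1)·0.21 + 0·0.18 + 1·0.2
 = (-0.66) + (-0.38) + (-0.21) + 0 + 0.2
 = -1.05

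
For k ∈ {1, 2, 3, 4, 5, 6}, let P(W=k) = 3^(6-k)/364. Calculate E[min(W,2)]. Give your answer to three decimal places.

1.332

E[min(W,2)] = Σ min(w,2)·P(W=w)
 = 1·243/364 + 2·81/364 + 2·27/364 + 2·9/364 + 2·3/364 + 2·1/364
 = 243/364 + 81/182 + 27/182 + 9/182 + 3/182 + 1/182
 = 485/364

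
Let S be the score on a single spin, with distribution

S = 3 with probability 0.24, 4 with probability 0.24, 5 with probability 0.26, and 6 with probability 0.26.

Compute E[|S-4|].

E[|S-4|] = Σ |s-4|·P(S=s)
 = 1·0.24 + 0·0.24 + 1·0.26 + 2·0.26
 = 0.24 + 0 + 0.26 + 0.52
 = 1.02

1.02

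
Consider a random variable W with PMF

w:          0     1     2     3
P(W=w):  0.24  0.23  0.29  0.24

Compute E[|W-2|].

E[|W-2|] = Σ |w-2|·P(W=w)
 = 2·0.24 + 1·0.23 + 0·0.29 + 1·0.24
 = 0.48 + 0.23 + 0 + 0.24
 = 0.95

0.95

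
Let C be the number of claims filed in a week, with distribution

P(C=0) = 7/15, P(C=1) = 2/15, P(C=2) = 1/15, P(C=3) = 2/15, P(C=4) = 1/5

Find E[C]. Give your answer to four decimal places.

1.4667

E[C] = Σ c·P(C=c)
 = 0·7/15 + 1·2/15 + 2·1/15 + 3·2/15 + 4·1/5
 = 0 + 2/15 + 2/15 + 2/5 + 4/5
 = 22/15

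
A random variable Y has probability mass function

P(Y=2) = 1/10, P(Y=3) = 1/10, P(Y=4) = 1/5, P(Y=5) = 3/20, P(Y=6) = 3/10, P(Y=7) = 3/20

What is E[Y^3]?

E[Y^3] = Σ y^3·P(Y=y)
 = 8·1/10 + 27·1/10 + 64·1/5 + 125·3/20 + 216·3/10 + 343·3/20
 = 4/5 + 27/10 + 64/5 + 75/4 + 324/5 + 1029/20
 = 1513/10

151.3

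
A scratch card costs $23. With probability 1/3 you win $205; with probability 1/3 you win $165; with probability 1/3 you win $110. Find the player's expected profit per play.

E[payout] = 205·1/3 + 165·1/3 + 110·1/3
 = 205/3 + 55 + 110/3
 = 160
Net = 160 - 23 = 137

137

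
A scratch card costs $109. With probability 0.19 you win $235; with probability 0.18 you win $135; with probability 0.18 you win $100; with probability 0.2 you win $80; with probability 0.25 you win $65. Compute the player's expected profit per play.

E[payout] = 235·0.19 + 135·0.18 + 100·0.18 + 80·0.2 + 65·0.25
 = 44.65 + 24.3 + 18 + 16 + 16.25
 = 119.2
Net = 119.2 - 109 = 10.2

10.2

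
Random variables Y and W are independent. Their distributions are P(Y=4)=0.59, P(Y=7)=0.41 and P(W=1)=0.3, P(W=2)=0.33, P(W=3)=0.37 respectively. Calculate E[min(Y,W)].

2.07

E[min(Y,W)] = Σ_y Σ_w min(y,w) · P(Y=y)P(W=w)
 = 1·0.177 + 2·0.1947 + 3·0.2183 + 1·0.123 + 2·0.1353 + 3·0.1517
 = 0.177 + 0.3894 + 0.6549 + 0.123 + 0.2706 + 0.4551
 = 2.07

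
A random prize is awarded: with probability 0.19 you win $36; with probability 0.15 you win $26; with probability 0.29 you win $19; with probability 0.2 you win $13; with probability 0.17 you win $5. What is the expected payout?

E[payout] = 36·0.19 + 26·0.15 + 19·0.29 + 13·0.2 + 5·0.17
 = 6.84 + 3.9 + 5.51 + 2.6 + 0.85
 = 19.7

19.7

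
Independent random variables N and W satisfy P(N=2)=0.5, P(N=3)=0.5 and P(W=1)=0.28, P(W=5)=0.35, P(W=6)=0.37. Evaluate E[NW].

E[NW] = Σ_n Σ_w nw · P(N=n)P(W=w)
 = 2·0.14 + 10·0.175 + 12·0.185 + 3·0.14 + 15·0.175 + 18·0.185
 = 0.28 + 1.75 + 2.22 + 0.42 + 2.625 + 3.33
 = 10.625

10.625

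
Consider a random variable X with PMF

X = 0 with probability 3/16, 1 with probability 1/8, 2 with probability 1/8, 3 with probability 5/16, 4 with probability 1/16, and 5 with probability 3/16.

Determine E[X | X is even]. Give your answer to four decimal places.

1.3333

P(X is even) = 3/16 + 1/8 + 1/16 = 3/8.
E[X | X is even] = [0·3/16 + 2·1/8 + 4·1/16] / (3/8)
 = 1/2 / (3/8)
 = 4/3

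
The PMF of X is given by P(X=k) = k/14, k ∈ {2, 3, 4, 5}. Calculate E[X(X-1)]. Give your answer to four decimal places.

E[X(X-1)] = Σ x(x-1)·P(X=x)
 = 2·1/7 + 6·3/14 + 12·2/7 + 20·5/14
 = 2/7 + 9/7 + 24/7 + 50/7
 = 85/7

12.1429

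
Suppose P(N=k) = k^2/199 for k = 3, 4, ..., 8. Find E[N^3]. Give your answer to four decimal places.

310.2663

E[N^3] = Σ n^3·P(N=n)
 = 27·9/199 + 64·16/199 + 125·25/199 + 216·36/199 + 343·49/199 + 512·64/199
 = 243/199 + 1024/199 + 3125/199 + 7776/199 + 16807/199 + 32768/199
 = 61743/199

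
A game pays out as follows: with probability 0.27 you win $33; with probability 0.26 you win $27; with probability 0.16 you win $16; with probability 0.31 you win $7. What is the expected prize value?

20.66

E[payout] = 33·0.27 + 27·0.26 + 16·0.16 + 7·0.31
 = 8.91 + 7.02 + 2.56 + 2.17
 = 20.66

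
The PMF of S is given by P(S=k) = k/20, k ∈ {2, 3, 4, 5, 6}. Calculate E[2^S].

32

E[2^S] = Σ 2^s·P(S=s)
 = 4·1/10 + 8·3/20 + 16·1/5 + 32·1/4 + 64·3/10
 = 2/5 + 6/5 + 16/5 + 8 + 96/5
 = 32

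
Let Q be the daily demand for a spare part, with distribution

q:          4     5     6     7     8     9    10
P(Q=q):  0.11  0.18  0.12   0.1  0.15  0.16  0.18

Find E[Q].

E[Q] = Σ q·P(Q=q)
 = 4·0.11 + 5·0.18 + 6·0.12 + 7·0.1 + 8·0.15 + 9·0.16 + 10·0.18
 = 0.44 + 0.9 + 0.72 + 0.7 + 1.2 + 1.44 + 1.8
 = 7.2

7.2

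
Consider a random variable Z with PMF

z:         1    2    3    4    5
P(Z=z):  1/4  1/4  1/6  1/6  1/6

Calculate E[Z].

E[Z] = Σ z·P(Z=z)
 = 1·1/4 + 2·1/4 + 3·1/6 + 4·1/6 + 5·1/6
 = 1/4 + 1/2 + 1/2 + 2/3 + 5/6
 = 11/4

2.75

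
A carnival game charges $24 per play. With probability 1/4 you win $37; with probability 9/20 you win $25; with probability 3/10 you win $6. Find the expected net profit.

E[payout] = 37·1/4 + 25·9/20 + 6·3/10
 = 37/4 + 45/4 + 9/5
 = 223/10
Net = 223/10 - 24 = -17/10

-1.7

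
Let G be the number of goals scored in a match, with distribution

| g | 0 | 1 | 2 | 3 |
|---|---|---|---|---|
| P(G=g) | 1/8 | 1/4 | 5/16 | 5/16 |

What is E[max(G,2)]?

E[max(G,2)] = Σ max(g,2)·P(G=g)
 = 2·1/8 + 2·1/4 + 2·5/16 + 3·5/16
 = 1/4 + 1/2 + 5/8 + 15/16
 = 37/16

2.3125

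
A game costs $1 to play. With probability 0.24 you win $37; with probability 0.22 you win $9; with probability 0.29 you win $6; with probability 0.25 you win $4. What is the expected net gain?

E[payout] = 37·0.24 + 9·0.22 + 6·0.29 + 4·0.25
 = 8.88 + 1.98 + 1.74 + 1
 = 13.6
Net = 13.6 - 1 = 12.6

12.6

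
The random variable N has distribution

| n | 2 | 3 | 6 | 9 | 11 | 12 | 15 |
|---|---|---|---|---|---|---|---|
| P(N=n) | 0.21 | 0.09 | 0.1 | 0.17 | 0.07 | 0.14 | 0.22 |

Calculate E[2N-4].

E[2N-4] = Σ (2n-4)·P(N=n)
 = 0·0.21 + 2·0.09 + 8·0.1 + 14·0.17 + 18·0.07 + 20·0.14 + 26·0.22
 = 0 + 0.18 + 0.8 + 2.38 + 1.26 + 2.8 + 5.72
 = 13.14

13.14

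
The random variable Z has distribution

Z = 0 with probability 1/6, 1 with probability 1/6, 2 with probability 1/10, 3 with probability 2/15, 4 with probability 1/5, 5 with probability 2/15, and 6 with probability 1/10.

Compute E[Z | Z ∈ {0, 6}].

P(Z ∈ {0, 6}) = 1/6 + 1/10 = 4/15.
E[Z | Z ∈ {0, 6}] = [0·1/6 + 6·1/10] / (4/15)
 = 3/5 / (4/15)
 = 9/4

2.25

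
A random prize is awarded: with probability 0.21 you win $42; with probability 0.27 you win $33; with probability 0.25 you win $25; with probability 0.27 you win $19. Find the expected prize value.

29.11

E[payout] = 42·0.21 + 33·0.27 + 25·0.25 + 19·0.27
 = 8.82 + 8.91 + 6.25 + 5.13
 = 29.11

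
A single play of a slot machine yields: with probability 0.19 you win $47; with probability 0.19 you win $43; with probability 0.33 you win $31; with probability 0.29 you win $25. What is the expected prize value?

34.58

E[payout] = 47·0.19 + 43·0.19 + 31·0.33 + 25·0.29
 = 8.93 + 8.17 + 10.23 + 7.25
 = 34.58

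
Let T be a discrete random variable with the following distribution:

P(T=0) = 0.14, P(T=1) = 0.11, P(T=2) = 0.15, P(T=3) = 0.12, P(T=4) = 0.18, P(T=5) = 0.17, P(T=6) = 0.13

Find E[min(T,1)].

0.86

E[min(T,1)] = Σ min(t,1)·P(T=t)
 = 0·0.14 + 1·0.11 + 1·0.15 + 1·0.12 + 1·0.18 + 1·0.17 + 1·0.13
 = 0 + 0.11 + 0.15 + 0.12 + 0.18 + 0.17 + 0.13
 = 0.86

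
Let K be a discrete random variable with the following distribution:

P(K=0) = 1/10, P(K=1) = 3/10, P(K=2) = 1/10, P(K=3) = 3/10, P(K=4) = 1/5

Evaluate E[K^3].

E[K^3] = Σ k^3·P(K=k)
 = 0·1/10 + 1·3/10 + 8·1/10 + 27·3/10 + 64·1/5
 = 0 + 3/10 + 4/5 + 81/10 + 64/5
 = 22

22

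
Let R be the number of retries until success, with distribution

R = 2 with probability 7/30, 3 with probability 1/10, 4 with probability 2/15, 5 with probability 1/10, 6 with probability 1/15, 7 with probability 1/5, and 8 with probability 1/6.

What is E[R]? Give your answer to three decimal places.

4.933

E[R] = Σ r·P(R=r)
 = 2·7/30 + 3·1/10 + 4·2/15 + 5·1/10 + 6·1/15 + 7·1/5 + 8·1/6
 = 7/15 + 3/10 + 8/15 + 1/2 + 2/5 + 7/5 + 4/3
 = 74/15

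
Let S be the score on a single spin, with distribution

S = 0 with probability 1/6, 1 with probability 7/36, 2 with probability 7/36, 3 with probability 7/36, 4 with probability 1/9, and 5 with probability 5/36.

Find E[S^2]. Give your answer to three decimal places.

7.972

E[S^2] = Σ s^2·P(S=s)
 = 0·1/6 + 1·7/36 + 4·7/36 + 9·7/36 + 16·1/9 + 25·5/36
 = 0 + 7/36 + 7/9 + 7/4 + 16/9 + 125/36
 = 287/36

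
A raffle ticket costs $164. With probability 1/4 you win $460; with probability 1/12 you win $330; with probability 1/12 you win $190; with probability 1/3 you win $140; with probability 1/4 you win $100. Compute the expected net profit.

66

E[payout] = 460·1/4 + 330·1/12 + 190·1/12 + 140·1/3 + 100·1/4
 = 115 + 55/2 + 95/6 + 140/3 + 25
 = 230
Net = 230 - 164 = 66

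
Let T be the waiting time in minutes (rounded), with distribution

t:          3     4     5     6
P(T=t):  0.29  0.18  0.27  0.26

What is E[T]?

E[T] = Σ t·P(T=t)
 = 3·0.29 + 4·0.18 + 5·0.27 + 6·0.26
 = 0.87 + 0.72 + 1.35 + 1.56
 = 4.5

4.5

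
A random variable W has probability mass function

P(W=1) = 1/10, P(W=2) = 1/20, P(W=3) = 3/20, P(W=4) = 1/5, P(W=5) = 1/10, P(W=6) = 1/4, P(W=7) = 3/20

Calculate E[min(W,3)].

E[min(W,3)] = Σ min(w,3)·P(W=w)
 = 1·1/10 + 2·1/20 + 3·3/20 + 3·1/5 + 3·1/10 + 3·1/4 + 3·3/20
 = 1/10 + 1/10 + 9/20 + 3/5 + 3/10 + 3/4 + 9/20
 = 11/4

2.75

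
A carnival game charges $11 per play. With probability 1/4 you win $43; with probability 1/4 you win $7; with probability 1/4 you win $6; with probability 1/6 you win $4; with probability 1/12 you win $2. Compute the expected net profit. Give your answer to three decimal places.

3.833

E[payout] = 43·1/4 + 7·1/4 + 6·1/4 + 4·1/6 + 2·1/12
 = 43/4 + 7/4 + 3/2 + 2/3 + 1/6
 = 89/6
Net = 89/6 - 11 = 23/6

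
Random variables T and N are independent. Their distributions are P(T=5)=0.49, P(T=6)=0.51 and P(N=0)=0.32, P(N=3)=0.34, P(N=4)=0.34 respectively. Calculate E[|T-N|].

3.13

E[|T-N|] = Σ_t Σ_n |t-n| · P(T=t)P(N=n)
 = 5·0.1568 + 2·0.1666 + 1·0.1666 + 6·0.1632 + 3·0.1734 + 2·0.1734
 = 0.784 + 0.3332 + 0.1666 + 0.9792 + 0.5202 + 0.3468
 = 3.13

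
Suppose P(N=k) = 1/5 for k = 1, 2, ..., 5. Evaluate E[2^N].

E[2^N] = Σ 2^n·P(N=n)
 = 2·1/5 + 4·1/5 + 8·1/5 + 16·1/5 + 32·1/5
 = 2/5 + 4/5 + 8/5 + 16/5 + 32/5
 = 62/5

12.4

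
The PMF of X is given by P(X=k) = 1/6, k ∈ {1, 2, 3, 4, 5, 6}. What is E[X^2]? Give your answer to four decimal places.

E[X^2] = Σ x^2·P(X=x)
 = 1·1/6 + 4·1/6 + 9·1/6 + 16·1/6 + 25·1/6 + 36·1/6
 = 1/6 + 2/3 + 3/2 + 8/3 + 25/6 + 6
 = 91/6

15.1667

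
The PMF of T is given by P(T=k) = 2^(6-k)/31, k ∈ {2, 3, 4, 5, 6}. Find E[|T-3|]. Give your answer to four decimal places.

0.8710

E[|T-3|] = Σ |t-3|·P(T=t)
 = 1·16/31 + 0·8/31 + 1·4/31 + 2·2/31 + 3·1/31
 = 16/31 + 0 + 4/31 + 4/31 + 3/31
 = 27/31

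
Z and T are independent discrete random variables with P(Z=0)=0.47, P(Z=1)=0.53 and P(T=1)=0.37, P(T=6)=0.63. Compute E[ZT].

E[ZT] = Σ_z Σ_t zt · P(Z=z)P(T=t)
 = 0·0.1739 + 0·0.2961 + 1·0.1961 + 6·0.3339
 = 0 + 0 + 0.1961 + 2.0034
 = 2.1995

2.1995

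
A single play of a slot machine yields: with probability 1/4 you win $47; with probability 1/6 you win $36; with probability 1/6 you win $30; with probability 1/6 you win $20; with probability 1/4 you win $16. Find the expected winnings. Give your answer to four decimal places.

30.0833

E[payout] = 47·1/4 + 36·1/6 + 30·1/6 + 20·1/6 + 16·1/4
 = 47/4 + 6 + 5 + 10/3 + 4
 = 361/12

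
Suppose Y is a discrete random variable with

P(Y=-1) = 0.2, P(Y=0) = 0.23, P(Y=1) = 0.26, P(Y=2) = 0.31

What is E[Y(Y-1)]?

1.02

E[Y(Y-1)] = Σ y(y-1)·P(Y=y)
 = 2·0.2 + 0·0.23 + 0·0.26 + 2·0.31
 = 0.4 + 0 + 0 + 0.62
 = 1.02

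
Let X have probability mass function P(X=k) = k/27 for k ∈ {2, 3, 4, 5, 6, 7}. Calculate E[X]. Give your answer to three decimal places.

5.148

E[X] = Σ x·P(X=x)
 = 2·2/27 + 3·1/9 + 4·4/27 + 5·5/27 + 6·2/9 + 7·7/27
 = 4/27 + 1/3 + 16/27 + 25/27 + 4/3 + 49/27
 = 139/27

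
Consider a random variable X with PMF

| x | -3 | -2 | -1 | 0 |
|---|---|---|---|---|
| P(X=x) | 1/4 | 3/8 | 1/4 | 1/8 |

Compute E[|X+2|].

0.75

E[|X+2|] = Σ |x+2|·P(X=x)
 = 1·1/4 + 0·3/8 + 1·1/4 + 2·1/8
 = 1/4 + 0 + 1/4 + 1/4
 = 3/4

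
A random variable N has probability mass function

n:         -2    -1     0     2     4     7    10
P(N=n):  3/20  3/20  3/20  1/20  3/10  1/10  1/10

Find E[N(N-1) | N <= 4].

6.125

P(N <= 4) = 3/20 + 3/20 + 3/20 + 1/20 + 3/10 = 4/5.
E[N(N-1) | N <= 4] = [6·3/20 + 2·3/20 + 0·3/20 + 2·1/20 + 12·3/10] / (4/5)
 = 49/10 / (4/5)
 = 49/8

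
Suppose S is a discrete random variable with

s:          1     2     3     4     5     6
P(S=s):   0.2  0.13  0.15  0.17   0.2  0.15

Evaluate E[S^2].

E[S^2] = Σ s^2·P(S=s)
 = 1·0.2 + 4·0.13 + 9·0.15 + 16·0.17 + 25·0.2 + 36·0.15
 = 0.2 + 0.52 + 1.35 + 2.72 + 5 + 5.4
 = 15.19

15.19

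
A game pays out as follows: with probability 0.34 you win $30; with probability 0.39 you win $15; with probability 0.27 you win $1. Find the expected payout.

E[payout] = 30·0.34 + 15·0.39 + 1·0.27
 = 10.2 + 5.85 + 0.27
 = 16.32

16.32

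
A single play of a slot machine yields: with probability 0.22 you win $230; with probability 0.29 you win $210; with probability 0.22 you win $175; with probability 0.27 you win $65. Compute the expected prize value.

E[payout] = 230·0.22 + 210·0.29 + 175·0.22 + 65·0.27
 = 50.6 + 60.9 + 38.5 + 17.55
 = 167.55

167.55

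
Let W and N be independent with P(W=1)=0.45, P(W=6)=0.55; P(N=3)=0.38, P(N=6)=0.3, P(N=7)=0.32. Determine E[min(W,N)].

3.123

E[min(W,N)] = Σ_w Σ_n min(w,n) · P(W=w)P(N=n)
 = 1·0.171 + 1·0.135 + 1·0.144 + 3·0.209 + 6·0.165 + 6·0.176
 = 0.171 + 0.135 + 0.144 + 0.627 + 0.99 + 1.056
 = 3.123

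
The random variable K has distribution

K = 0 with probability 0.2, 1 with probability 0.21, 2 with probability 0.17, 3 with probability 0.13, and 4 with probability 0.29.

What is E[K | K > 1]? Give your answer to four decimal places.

P(K > 1) = 0.17 + 0.13 + 0.29 = 0.59.
E[K | K > 1] = [2·0.17 + 3·0.13 + 4·0.29] / 0.59
 = 1.89 / 0.59
 = 189/59

3.2034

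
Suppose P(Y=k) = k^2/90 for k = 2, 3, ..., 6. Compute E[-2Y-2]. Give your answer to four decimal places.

E[-2Y-2] = Σ (-2y-2)·P(Y=y)
 = (-6)·2/45 + (-8)·1/10 + (-10)·8/45 + (-12)·5/18 + (-14)·2/5
 = (-4/15) + (-4/5) + (-16/9) + (-10/3) + (-28/5)
 = -106/9

-11.7778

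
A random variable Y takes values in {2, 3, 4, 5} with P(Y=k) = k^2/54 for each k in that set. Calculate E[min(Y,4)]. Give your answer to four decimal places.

3.6852

E[min(Y,4)] = Σ min(y,4)·P(Y=y)
 = 2·2/27 + 3·1/6 + 4·8/27 + 4·25/54
 = 4/27 + 1/2 + 32/27 + 50/27
 = 199/54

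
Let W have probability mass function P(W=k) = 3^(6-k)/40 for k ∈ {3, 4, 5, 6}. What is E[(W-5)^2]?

E[(W-5)^2] = Σ (w-5)^2·P(W=w)
 = 4·27/40 + 1·9/40 + 0·3/40 + 1·1/40
 = 27/10 + 9/40 + 0 + 1/40
 = 59/20

2.95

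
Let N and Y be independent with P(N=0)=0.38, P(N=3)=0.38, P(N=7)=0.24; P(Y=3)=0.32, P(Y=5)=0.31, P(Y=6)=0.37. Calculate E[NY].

13.3386

E[NY] = Σ_n Σ_y ny · P(N=n)P(Y=y)
 = 0·0.1216 + 0·0.1178 + 0·0.1406 + 9·0.1216 + 15·0.1178 + 18·0.1406 + 21·0.0768 + 35·0.0744 + 42·0.0888
 = 0 + 0 + 0 + 1.0944 + 1.767 + 2.5308 + 1.6128 + 2.604 + 3.7296
 = 13.3386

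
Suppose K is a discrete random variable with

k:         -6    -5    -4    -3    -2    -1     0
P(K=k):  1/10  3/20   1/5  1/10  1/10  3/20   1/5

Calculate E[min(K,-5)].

-5.1

E[min(K,-5)] = Σ min(k,-5)·P(K=k)
 = (-6)·1/10 + (-5)·3/20 + (-5)·1/5 + (-5)·1/10 + (-5)·1/10 + (-5)·3/20 + (-5)·1/5
 = (-3/5) + (-3/4) + (-1) + (-1/2) + (-1/2) + (-3/4) + (-1)
 = -51/10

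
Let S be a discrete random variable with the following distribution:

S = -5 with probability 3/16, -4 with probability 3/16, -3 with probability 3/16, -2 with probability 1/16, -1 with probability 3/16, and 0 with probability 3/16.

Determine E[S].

E[S] = Σ s·P(S=s)
 = (-5)·3/16 + (-4)·3/16 + (-3)·3/16 + (-2)·1/16 + (-1)·3/16 + 0·3/16
 = (-15/16) + (-3/4) + (-9/16) + (-1/8) + (-3/16) + 0
 = -41/16

-2.5625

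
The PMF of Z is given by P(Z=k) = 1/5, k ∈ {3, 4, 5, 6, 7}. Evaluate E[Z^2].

E[Z^2] = Σ z^2·P(Z=z)
 = 9·1/5 + 16·1/5 + 25·1/5 + 36·1/5 + 49·1/5
 = 9/5 + 16/5 + 5 + 36/5 + 49/5
 = 27

27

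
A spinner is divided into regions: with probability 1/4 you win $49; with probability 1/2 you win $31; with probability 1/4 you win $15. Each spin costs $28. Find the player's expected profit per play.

3.5

E[payout] = 49·1/4 + 31·1/2 + 15·1/4
 = 49/4 + 31/2 + 15/4
 = 63/2
Net = 63/2 - 28 = 7/2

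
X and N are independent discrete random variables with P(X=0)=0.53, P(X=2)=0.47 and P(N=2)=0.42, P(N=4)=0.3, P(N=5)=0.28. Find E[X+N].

4.38

E[X+N] = Σ_x Σ_n (x+n) · P(X=x)P(N=n)
 = 2·0.2226 + 4·0.159 + 5·0.1484 + 4·0.1974 + 6·0.141 + 7·0.1316
 = 0.4452 + 0.636 + 0.742 + 0.7896 + 0.846 + 0.9212
 = 4.38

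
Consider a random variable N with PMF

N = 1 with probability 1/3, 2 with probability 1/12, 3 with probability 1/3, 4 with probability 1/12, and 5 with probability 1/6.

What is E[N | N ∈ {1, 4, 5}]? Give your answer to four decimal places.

P(N ∈ {1, 4, 5}) = 1/3 + 1/12 + 1/6 = 7/12.
E[N | N ∈ {1, 4, 5}] = [1·1/3 + 4·1/12 + 5·1/6] / (7/12)
 = 3/2 / (7/12)
 = 18/7

2.5714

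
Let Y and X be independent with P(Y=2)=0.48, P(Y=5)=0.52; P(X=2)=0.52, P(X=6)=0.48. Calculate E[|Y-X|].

E[|Y-X|] = Σ_y Σ_x |y-x| · P(Y=y)P(X=x)
 = 0·0.2496 + 4·0.2304 + 3·0.2704 + 1·0.2496
 = 0 + 0.9216 + 0.8112 + 0.2496
 = 1.9824

1.9824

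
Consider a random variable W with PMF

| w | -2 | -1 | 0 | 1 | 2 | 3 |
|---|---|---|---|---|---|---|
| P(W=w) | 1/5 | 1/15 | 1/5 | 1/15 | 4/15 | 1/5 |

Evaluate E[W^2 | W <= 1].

1.75

P(W <= 1) = 1/5 + 1/15 + 1/5 + 1/15 = 8/15.
E[W^2 | W <= 1] = [4·1/5 + 1·1/15 + 0·1/5 + 1·1/15] / (8/15)
 = 14/15 / (8/15)
 = 7/4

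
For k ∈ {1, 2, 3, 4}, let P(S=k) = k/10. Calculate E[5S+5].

E[5S+5] = Σ (5s+5)·P(S=s)
 = 10·1/10 + 15·1/5 + 20·3/10 + 25·2/5
 = 1 + 3 + 6 + 10
 = 20

20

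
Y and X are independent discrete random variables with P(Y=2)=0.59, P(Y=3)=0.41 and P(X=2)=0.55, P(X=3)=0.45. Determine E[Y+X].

4.86

E[Y+X] = Σ_y Σ_x (y+x) · P(Y=y)P(X=x)
 = 4·0.3245 + 5·0.2655 + 5·0.2255 + 6·0.1845
 = 1.298 + 1.3275 + 1.1275 + 1.107
 = 4.86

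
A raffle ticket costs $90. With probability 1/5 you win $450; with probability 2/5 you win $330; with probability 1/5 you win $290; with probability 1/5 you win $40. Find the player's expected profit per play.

E[payout] = 450·1/5 + 330·2/5 + 290·1/5 + 40·1/5
 = 90 + 132 + 58 + 8
 = 288
Net = 288 - 90 = 198

198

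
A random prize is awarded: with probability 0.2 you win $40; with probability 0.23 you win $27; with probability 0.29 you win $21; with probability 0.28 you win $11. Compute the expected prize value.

E[payout] = 40·0.2 + 27·0.23 + 21·0.29 + 11·0.28
 = 8 + 6.21 + 6.09 + 3.08
 = 23.38

23.38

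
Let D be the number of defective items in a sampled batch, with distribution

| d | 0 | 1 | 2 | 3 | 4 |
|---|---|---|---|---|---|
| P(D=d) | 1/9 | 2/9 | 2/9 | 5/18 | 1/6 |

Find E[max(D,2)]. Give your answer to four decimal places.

E[max(D,2)] = Σ max(d,2)·P(D=d)
 = 2·1/9 + 2·2/9 + 2·2/9 + 3·5/18 + 4·1/6
 = 2/9 + 4/9 + 4/9 + 5/6 + 2/3
 = 47/18

2.6111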